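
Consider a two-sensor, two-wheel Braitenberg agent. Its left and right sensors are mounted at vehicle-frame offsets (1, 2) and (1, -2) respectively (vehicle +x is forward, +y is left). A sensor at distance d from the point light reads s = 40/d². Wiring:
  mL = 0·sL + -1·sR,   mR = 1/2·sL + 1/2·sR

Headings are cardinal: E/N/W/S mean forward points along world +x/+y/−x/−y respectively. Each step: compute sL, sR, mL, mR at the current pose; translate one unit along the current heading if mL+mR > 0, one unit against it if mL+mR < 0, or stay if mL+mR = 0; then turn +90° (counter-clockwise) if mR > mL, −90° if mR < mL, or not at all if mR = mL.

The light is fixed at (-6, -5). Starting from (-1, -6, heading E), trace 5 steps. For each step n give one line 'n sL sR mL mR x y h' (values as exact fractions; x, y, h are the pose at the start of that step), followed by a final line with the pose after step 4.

n=0: pose=(-1,-6,E); sL=40/37, sR=8/9; mL=-8/9, mR=328/333; mL+mR=32/333 → advance +1; mR−mL=208/111 → turn +1·90°
n=1: pose=(0,-6,N); sL=5/2, sR=5/8; mL=-5/8, mR=25/16; mL+mR=15/16 → advance +1; mR−mL=35/16 → turn +1·90°
n=2: pose=(0,-5,W); sL=40/29, sR=40/29; mL=-40/29, mR=40/29; mL+mR=0 → advance +0; mR−mL=80/29 → turn +1·90°
n=3: pose=(0,-5,S); sL=8/13, sR=40/17; mL=-40/17, mR=328/221; mL+mR=-192/221 → advance -1; mR−mL=848/221 → turn +1·90°
n=4: pose=(0,-4,E); sL=20/29, sR=4/5; mL=-4/5, mR=108/145; mL+mR=-8/145 → advance -1; mR−mL=224/145 → turn +1·90°

0 40/37 8/9 -8/9 328/333 -1 -6 E
1 5/2 5/8 -5/8 25/16 0 -6 N
2 40/29 40/29 -40/29 40/29 0 -5 W
3 8/13 40/17 -40/17 328/221 0 -5 S
4 20/29 4/5 -4/5 108/145 0 -4 E
final -1 -4 N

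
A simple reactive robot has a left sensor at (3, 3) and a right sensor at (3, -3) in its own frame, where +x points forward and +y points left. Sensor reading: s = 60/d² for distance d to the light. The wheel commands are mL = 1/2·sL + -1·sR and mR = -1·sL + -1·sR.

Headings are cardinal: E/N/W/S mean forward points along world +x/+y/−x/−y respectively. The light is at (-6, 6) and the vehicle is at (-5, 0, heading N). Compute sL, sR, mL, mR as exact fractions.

left sensor world pos  = (-8, 3); dL² = 13
right sensor world pos = (-2, 3); dR² = 25
sL = 60/13 = 60/13
sR = 60/25 = 12/5
mL = 1/2·sL + -1·sR = -6/65
mR = -1·sL + -1·sR = -456/65

60/13 12/5 -6/65 -456/65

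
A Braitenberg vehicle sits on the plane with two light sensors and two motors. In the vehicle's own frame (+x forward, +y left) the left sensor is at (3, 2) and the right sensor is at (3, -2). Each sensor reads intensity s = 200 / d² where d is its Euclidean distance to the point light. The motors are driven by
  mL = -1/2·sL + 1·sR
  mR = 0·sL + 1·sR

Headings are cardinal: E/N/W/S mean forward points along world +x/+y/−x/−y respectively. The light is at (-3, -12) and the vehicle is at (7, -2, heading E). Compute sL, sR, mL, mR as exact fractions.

left sensor world pos  = (10, 0); dL² = 313
right sensor world pos = (10, -4); dR² = 233
sL = 200/313 = 200/313
sR = 200/233 = 200/233
mL = -1/2·sL + 1·sR = 39300/72929
mR = 0·sL + 1·sR = 200/233

200/313 200/233 39300/72929 200/233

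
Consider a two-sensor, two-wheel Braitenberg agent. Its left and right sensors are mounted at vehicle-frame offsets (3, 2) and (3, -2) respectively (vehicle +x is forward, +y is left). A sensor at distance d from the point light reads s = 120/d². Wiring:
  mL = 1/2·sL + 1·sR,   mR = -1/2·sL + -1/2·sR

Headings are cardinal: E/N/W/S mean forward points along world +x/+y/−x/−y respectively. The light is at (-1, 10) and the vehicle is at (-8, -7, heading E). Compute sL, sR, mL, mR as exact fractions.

left sensor world pos  = (-5, -5); dL² = 241
right sensor world pos = (-5, -9); dR² = 377
sL = 120/241 = 120/241
sR = 120/377 = 120/377
mL = 1/2·sL + 1·sR = 51540/90857
mR = -1/2·sL + -1/2·sR = -37080/90857

120/241 120/377 51540/90857 -37080/90857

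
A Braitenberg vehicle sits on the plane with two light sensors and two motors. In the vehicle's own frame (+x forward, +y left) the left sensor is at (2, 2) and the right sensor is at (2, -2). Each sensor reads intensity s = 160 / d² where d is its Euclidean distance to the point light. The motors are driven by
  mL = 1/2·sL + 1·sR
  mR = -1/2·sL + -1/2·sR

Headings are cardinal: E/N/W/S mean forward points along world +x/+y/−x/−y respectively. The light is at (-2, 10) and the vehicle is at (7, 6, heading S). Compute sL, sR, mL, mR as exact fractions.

left sensor world pos  = (9, 4); dL² = 157
right sensor world pos = (5, 4); dR² = 85
sL = 160/157 = 160/157
sR = 160/85 = 32/17
mL = 1/2·sL + 1·sR = 6384/2669
mR = -1/2·sL + -1/2·sR = -3872/2669

160/157 32/17 6384/2669 -3872/2669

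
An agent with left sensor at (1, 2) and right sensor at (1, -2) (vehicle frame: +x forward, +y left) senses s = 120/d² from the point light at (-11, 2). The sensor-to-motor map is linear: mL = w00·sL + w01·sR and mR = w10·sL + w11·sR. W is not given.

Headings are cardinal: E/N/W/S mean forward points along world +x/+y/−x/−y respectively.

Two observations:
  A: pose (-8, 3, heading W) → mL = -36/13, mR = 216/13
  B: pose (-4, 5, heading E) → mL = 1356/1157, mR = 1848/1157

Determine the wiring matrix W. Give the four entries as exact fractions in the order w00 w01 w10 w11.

obs A: pose=(-8,3,W) → sL=24, sR=120/13, mL=-36/13, mR=216/13
obs B: pose=(-4,5,E) → sL=120/89, sR=24/13, mL=1356/1157, mR=1848/1157
sensor matrix S = [[24, 120/13], [120/89, 24/13]]; det S = 36864/1157
solve [mL_A; mL_B] = S·[w00; w01] and [mR_A; mR_B] = S·[w10; w11]:
  w00 = -1/2, w01 = 1, w10 = 1/2, w11 = 1/2

-1/2 1 1/2 1/2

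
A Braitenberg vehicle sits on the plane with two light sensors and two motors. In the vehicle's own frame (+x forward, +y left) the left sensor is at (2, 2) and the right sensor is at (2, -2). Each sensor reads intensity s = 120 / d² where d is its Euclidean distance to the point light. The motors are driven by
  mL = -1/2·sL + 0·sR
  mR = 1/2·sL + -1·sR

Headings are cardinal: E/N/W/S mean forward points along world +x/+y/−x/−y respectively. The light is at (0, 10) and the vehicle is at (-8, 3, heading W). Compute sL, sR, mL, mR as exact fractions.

left sensor world pos  = (-10, 1); dL² = 181
right sensor world pos = (-10, 5); dR² = 125
sL = 120/181 = 120/181
sR = 120/125 = 24/25
mL = -1/2·sL + 0·sR = -60/181
mR = 1/2·sL + -1·sR = -2844/4525

120/181 24/25 -60/181 -2844/4525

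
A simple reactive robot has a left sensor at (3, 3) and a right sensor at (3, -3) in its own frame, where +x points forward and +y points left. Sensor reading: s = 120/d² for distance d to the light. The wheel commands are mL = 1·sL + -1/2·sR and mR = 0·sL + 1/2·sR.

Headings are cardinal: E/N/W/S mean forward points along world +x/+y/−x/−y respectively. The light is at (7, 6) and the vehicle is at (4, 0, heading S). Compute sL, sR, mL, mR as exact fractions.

left sensor world pos  = (7, -3); dL² = 81
right sensor world pos = (1, -3); dR² = 117
sL = 120/81 = 40/27
sR = 120/117 = 40/39
mL = 1·sL + -1/2·sR = 340/351
mR = 0·sL + 1/2·sR = 20/39

40/27 40/39 340/351 20/39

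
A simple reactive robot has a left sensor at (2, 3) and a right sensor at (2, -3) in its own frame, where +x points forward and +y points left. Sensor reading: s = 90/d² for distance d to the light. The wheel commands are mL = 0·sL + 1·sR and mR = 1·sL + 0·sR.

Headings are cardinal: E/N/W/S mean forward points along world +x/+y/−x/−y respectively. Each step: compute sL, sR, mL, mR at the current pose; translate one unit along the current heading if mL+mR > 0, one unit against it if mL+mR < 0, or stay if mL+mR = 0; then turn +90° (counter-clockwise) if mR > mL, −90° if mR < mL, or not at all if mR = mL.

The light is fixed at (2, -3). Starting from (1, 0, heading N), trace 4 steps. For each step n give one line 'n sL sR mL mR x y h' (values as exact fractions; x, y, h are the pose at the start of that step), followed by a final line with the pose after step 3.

n=0: pose=(1,0,N); sL=90/41, sR=90/29; mL=90/29, mR=90/41; mL+mR=6300/1189 → advance +1; mR−mL=-1080/1189 → turn -1·90°
n=1: pose=(1,1,E); sL=9/5, sR=45; mL=45, mR=9/5; mL+mR=234/5 → advance +1; mR−mL=-216/5 → turn -1·90°
n=2: pose=(2,1,S); sL=90/13, sR=90/13; mL=90/13, mR=90/13; mL+mR=180/13 → advance +1; mR−mL=0 → turn +0·90°
n=3: pose=(2,0,S); sL=9, sR=9; mL=9, mR=9; mL+mR=18 → advance +1; mR−mL=0 → turn +0·90°

0 90/41 90/29 90/29 90/41 1 0 N
1 9/5 45 45 9/5 1 1 E
2 90/13 90/13 90/13 90/13 2 1 S
3 9 9 9 9 2 0 S
final 2 -1 S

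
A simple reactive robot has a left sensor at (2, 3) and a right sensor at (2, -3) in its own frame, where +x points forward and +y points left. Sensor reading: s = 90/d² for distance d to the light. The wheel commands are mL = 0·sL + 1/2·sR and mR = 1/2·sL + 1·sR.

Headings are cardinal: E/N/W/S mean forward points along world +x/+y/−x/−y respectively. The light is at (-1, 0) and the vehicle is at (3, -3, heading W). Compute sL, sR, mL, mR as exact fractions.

left sensor world pos  = (1, -6); dL² = 40
right sensor world pos = (1, 0); dR² = 4
sL = 90/40 = 9/4
sR = 90/4 = 45/2
mL = 0·sL + 1/2·sR = 45/4
mR = 1/2·sL + 1·sR = 189/8

9/4 45/2 45/4 189/8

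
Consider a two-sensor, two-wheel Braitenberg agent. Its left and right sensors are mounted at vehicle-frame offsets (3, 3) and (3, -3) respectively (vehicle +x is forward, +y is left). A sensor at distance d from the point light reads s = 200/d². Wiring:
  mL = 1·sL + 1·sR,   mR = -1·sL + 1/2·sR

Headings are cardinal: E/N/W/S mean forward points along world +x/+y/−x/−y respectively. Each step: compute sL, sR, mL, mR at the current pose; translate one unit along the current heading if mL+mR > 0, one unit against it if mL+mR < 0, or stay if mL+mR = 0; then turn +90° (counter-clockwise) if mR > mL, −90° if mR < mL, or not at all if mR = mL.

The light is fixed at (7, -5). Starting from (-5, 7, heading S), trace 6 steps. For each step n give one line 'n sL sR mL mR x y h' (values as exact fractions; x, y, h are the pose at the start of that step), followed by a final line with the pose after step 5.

n=0: pose=(-5,7,S); sL=100/81, sR=100/153; mL=2600/1377, mR=-1250/1377; mL+mR=50/51 → advance +1; mR−mL=-3850/1377 → turn -1·90°
n=1: pose=(-5,6,W); sL=200/289, sR=200/421; mL=142000/121669, mR=-55300/121669; mL+mR=300/421 → advance +1; mR−mL=-197300/121669 → turn -1·90°
n=2: pose=(-6,6,N); sL=50/113, sR=25/37; mL=4675/4181, mR=-875/8362; mL+mR=75/74 → advance +1; mR−mL=-10225/8362 → turn -1·90°
n=3: pose=(-6,7,E); sL=8/13, sR=200/181; mL=4048/2353, mR=-148/2353; mL+mR=300/181 → advance +1; mR−mL=-4196/2353 → turn -1·90°
n=4: pose=(-5,7,S); sL=100/81, sR=100/153; mL=2600/1377, mR=-1250/1377; mL+mR=50/51 → advance +1; mR−mL=-3850/1377 → turn -1·90°
n=5: pose=(-5,6,W); sL=200/289, sR=200/421; mL=142000/121669, mR=-55300/121669; mL+mR=300/421 → advance +1; mR−mL=-197300/121669 → turn -1·90°

0 100/81 100/153 2600/1377 -1250/1377 -5 7 S
1 200/289 200/421 142000/121669 -55300/121669 -5 6 W
2 50/113 25/37 4675/4181 -875/8362 -6 6 N
3 8/13 200/181 4048/2353 -148/2353 -6 7 E
4 100/81 100/153 2600/1377 -1250/1377 -5 7 S
5 200/289 200/421 142000/121669 -55300/121669 -5 6 W
final -6 6 N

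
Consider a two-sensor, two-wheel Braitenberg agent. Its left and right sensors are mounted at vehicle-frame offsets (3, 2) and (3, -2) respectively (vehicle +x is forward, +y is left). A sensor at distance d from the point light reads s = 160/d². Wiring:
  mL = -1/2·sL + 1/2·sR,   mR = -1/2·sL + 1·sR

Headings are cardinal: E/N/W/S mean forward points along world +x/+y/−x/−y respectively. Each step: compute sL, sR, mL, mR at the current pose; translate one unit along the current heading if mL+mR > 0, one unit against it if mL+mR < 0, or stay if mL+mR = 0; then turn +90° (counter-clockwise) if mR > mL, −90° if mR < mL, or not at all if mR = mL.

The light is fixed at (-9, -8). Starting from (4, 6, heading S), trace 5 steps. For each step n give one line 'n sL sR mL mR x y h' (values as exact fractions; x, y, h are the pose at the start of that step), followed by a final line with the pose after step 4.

0 80/173 80/121 2080/20933 9000/20933 4 6 S
1 160/481 160/377 640/13949 3600/13949 4 5 E
2 2/5 5/16 -7/160 9/80 5 5 N
3 32/53 160/377 -1792/19981 2448/19981 5 6 W
4 80/173 80/121 2080/20933 9000/20933 4 6 S
final 4 5 E

n=0: pose=(4,6,S); sL=80/173, sR=80/121; mL=2080/20933, mR=9000/20933; mL+mR=11080/20933 → advance +1; mR−mL=40/121 → turn +1·90°
n=1: pose=(4,5,E); sL=160/481, sR=160/377; mL=640/13949, mR=3600/13949; mL+mR=4240/13949 → advance +1; mR−mL=80/377 → turn +1·90°
n=2: pose=(5,5,N); sL=2/5, sR=5/16; mL=-7/160, mR=9/80; mL+mR=11/160 → advance +1; mR−mL=5/32 → turn +1·90°
n=3: pose=(5,6,W); sL=32/53, sR=160/377; mL=-1792/19981, mR=2448/19981; mL+mR=656/19981 → advance +1; mR−mL=80/377 → turn +1·90°
n=4: pose=(4,6,S); sL=80/173, sR=80/121; mL=2080/20933, mR=9000/20933; mL+mR=11080/20933 → advance +1; mR−mL=40/121 → turn +1·90°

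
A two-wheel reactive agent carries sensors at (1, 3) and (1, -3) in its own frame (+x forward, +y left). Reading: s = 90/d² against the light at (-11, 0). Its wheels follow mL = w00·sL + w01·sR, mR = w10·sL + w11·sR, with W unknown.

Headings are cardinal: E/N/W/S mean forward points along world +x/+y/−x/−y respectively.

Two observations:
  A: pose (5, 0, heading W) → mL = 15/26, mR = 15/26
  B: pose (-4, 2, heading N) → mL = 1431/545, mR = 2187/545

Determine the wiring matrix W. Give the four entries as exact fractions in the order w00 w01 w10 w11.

1/2 1 1 1/2

obs A: pose=(5,0,W) → sL=5/13, sR=5/13, mL=15/26, mR=15/26
obs B: pose=(-4,2,N) → sL=18/5, sR=90/109, mL=1431/545, mR=2187/545
sensor matrix S = [[5/13, 5/13], [18/5, 90/109]]; det S = -1512/1417
solve [mL_A; mL_B] = S·[w00; w01] and [mR_A; mR_B] = S·[w10; w11]:
  w00 = 1/2, w01 = 1, w10 = 1, w11 = 1/2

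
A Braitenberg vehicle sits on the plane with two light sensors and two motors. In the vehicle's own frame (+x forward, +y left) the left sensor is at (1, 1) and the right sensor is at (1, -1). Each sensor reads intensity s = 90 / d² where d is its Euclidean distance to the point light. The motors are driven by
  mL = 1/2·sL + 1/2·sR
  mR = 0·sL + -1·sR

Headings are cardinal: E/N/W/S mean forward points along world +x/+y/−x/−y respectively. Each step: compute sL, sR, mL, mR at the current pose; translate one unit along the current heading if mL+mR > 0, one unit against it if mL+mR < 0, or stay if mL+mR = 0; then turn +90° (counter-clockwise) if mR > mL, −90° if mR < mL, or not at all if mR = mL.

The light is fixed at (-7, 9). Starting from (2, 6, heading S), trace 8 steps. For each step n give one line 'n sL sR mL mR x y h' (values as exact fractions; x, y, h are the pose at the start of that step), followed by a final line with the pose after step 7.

0 45/58 9/8 441/464 -9/8 2 6 S
1 90/73 18/13 1242/949 -18/13 2 7 W
2 45/41 45/61 2295/2501 -45/61 3 7 N
3 90/121 18/25 2214/3025 -18/25 3 8 E
4 45/74 45/52 2835/3848 -45/52 4 8 S
5 90/101 90/101 90/101 -90/101 4 9 W
6 90/101 18/29 2214/2929 -18/29 4 9 N
7 45/74 5/8 365/592 -5/8 4 10 E
final 3 10 S

n=0: pose=(2,6,S); sL=45/58, sR=9/8; mL=441/464, mR=-9/8; mL+mR=-81/464 → advance -1; mR−mL=-963/464 → turn -1·90°
n=1: pose=(2,7,W); sL=90/73, sR=18/13; mL=1242/949, mR=-18/13; mL+mR=-72/949 → advance -1; mR−mL=-2556/949 → turn -1·90°
n=2: pose=(3,7,N); sL=45/41, sR=45/61; mL=2295/2501, mR=-45/61; mL+mR=450/2501 → advance +1; mR−mL=-4140/2501 → turn -1·90°
n=3: pose=(3,8,E); sL=90/121, sR=18/25; mL=2214/3025, mR=-18/25; mL+mR=36/3025 → advance +1; mR−mL=-4392/3025 → turn -1·90°
n=4: pose=(4,8,S); sL=45/74, sR=45/52; mL=2835/3848, mR=-45/52; mL+mR=-495/3848 → advance -1; mR−mL=-6165/3848 → turn -1·90°
n=5: pose=(4,9,W); sL=90/101, sR=90/101; mL=90/101, mR=-90/101; mL+mR=0 → advance +0; mR−mL=-180/101 → turn -1·90°
n=6: pose=(4,9,N); sL=90/101, sR=18/29; mL=2214/2929, mR=-18/29; mL+mR=396/2929 → advance +1; mR−mL=-4032/2929 → turn -1·90°
n=7: pose=(4,10,E); sL=45/74, sR=5/8; mL=365/592, mR=-5/8; mL+mR=-5/592 → advance -1; mR−mL=-735/592 → turn -1·90°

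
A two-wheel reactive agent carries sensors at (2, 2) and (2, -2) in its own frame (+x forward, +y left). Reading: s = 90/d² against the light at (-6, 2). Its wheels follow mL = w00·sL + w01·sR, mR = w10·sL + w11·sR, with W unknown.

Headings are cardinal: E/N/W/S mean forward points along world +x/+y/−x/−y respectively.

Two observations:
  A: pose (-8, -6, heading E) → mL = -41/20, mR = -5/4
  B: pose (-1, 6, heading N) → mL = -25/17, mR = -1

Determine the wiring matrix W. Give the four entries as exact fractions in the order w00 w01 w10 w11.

-1 1/2 -1/2 0

obs A: pose=(-8,-6,E) → sL=5/2, sR=9/10, mL=-41/20, mR=-5/4
obs B: pose=(-1,6,N) → sL=2, sR=18/17, mL=-25/17, mR=-1
sensor matrix S = [[5/2, 9/10], [2, 18/17]]; det S = 72/85
solve [mL_A; mL_B] = S·[w00; w01] and [mR_A; mR_B] = S·[w10; w11]:
  w00 = -1, w01 = 1/2, w10 = -1/2, w11 = 0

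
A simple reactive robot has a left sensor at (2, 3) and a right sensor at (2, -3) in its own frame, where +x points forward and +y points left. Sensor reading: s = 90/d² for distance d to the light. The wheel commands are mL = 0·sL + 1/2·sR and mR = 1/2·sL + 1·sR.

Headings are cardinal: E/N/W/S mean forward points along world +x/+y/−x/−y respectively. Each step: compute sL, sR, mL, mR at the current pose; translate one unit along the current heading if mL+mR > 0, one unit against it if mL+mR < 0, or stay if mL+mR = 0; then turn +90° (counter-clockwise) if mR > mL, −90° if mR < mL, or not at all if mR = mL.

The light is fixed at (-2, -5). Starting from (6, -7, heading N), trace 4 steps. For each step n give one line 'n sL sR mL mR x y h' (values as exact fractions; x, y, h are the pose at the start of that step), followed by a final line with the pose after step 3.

0 18/5 90/121 45/121 1539/605 6 -7 N
1 45/26 9/4 9/8 81/26 6 -6 W
2 90/109 18/5 9/5 2187/545 5 -6 S
3 45/41 45/53 45/106 6075/4346 5 -7 E
final 6 -7 N

n=0: pose=(6,-7,N); sL=18/5, sR=90/121; mL=45/121, mR=1539/605; mL+mR=1764/605 → advance +1; mR−mL=1314/605 → turn +1·90°
n=1: pose=(6,-6,W); sL=45/26, sR=9/4; mL=9/8, mR=81/26; mL+mR=441/104 → advance +1; mR−mL=207/104 → turn +1·90°
n=2: pose=(5,-6,S); sL=90/109, sR=18/5; mL=9/5, mR=2187/545; mL+mR=3168/545 → advance +1; mR−mL=1206/545 → turn +1·90°
n=3: pose=(5,-7,E); sL=45/41, sR=45/53; mL=45/106, mR=6075/4346; mL+mR=3960/2173 → advance +1; mR−mL=2115/2173 → turn +1·90°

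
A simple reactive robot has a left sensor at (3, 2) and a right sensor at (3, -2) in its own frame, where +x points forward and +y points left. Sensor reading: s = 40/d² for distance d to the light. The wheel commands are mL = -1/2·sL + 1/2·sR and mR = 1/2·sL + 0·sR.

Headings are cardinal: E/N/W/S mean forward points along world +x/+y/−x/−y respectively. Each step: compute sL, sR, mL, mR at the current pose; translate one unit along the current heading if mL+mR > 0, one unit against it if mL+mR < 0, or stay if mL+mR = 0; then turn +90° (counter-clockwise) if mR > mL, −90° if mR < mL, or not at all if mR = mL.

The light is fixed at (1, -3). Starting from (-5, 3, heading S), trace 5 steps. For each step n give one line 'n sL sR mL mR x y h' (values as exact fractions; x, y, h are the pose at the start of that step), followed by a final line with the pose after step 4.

0 8/5 40/73 -192/365 4/5 -5 3 S
1 20/29 20/9 200/261 10/29 -5 2 E
2 40/13 40/53 -800/689 20/13 -4 2 S
3 1 5 2 1/2 -4 1 E
4 8 40/37 -128/37 4 -3 1 S
final -3 0 E

n=0: pose=(-5,3,S); sL=8/5, sR=40/73; mL=-192/365, mR=4/5; mL+mR=20/73 → advance +1; mR−mL=484/365 → turn +1·90°
n=1: pose=(-5,2,E); sL=20/29, sR=20/9; mL=200/261, mR=10/29; mL+mR=10/9 → advance +1; mR−mL=-110/261 → turn -1·90°
n=2: pose=(-4,2,S); sL=40/13, sR=40/53; mL=-800/689, mR=20/13; mL+mR=20/53 → advance +1; mR−mL=1860/689 → turn +1·90°
n=3: pose=(-4,1,E); sL=1, sR=5; mL=2, mR=1/2; mL+mR=5/2 → advance +1; mR−mL=-3/2 → turn -1·90°
n=4: pose=(-3,1,S); sL=8, sR=40/37; mL=-128/37, mR=4; mL+mR=20/37 → advance +1; mR−mL=276/37 → turn +1·90°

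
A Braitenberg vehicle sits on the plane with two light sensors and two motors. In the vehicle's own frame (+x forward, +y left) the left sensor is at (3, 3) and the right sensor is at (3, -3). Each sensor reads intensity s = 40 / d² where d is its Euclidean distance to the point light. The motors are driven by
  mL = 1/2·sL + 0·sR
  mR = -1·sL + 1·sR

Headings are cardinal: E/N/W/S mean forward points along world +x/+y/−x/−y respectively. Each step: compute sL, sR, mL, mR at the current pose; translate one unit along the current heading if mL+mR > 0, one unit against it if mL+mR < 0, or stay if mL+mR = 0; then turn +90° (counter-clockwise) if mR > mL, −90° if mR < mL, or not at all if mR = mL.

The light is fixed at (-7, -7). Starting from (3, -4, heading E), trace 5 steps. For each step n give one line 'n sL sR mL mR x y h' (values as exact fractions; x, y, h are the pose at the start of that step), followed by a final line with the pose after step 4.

n=0: pose=(3,-4,E); sL=8/41, sR=40/169; mL=4/41, mR=288/6929; mL+mR=964/6929 → advance +1; mR−mL=-388/6929 → turn -1·90°
n=1: pose=(4,-4,S); sL=10/49, sR=5/8; mL=5/49, mR=165/392; mL+mR=205/392 → advance +1; mR−mL=125/392 → turn +1·90°
n=2: pose=(4,-5,E); sL=40/221, sR=40/197; mL=20/221, mR=960/43537; mL+mR=4900/43537 → advance +1; mR−mL=-2980/43537 → turn -1·90°
n=3: pose=(5,-5,S); sL=20/113, sR=20/41; mL=10/113, mR=1440/4633; mL+mR=1850/4633 → advance +1; mR−mL=1030/4633 → turn +1·90°
n=4: pose=(5,-6,E); sL=40/241, sR=40/229; mL=20/241, mR=480/55189; mL+mR=5060/55189 → advance +1; mR−mL=-4100/55189 → turn -1·90°

0 8/41 40/169 4/41 288/6929 3 -4 E
1 10/49 5/8 5/49 165/392 4 -4 S
2 40/221 40/197 20/221 960/43537 4 -5 E
3 20/113 20/41 10/113 1440/4633 5 -5 S
4 40/241 40/229 20/241 480/55189 5 -6 E
final 6 -6 S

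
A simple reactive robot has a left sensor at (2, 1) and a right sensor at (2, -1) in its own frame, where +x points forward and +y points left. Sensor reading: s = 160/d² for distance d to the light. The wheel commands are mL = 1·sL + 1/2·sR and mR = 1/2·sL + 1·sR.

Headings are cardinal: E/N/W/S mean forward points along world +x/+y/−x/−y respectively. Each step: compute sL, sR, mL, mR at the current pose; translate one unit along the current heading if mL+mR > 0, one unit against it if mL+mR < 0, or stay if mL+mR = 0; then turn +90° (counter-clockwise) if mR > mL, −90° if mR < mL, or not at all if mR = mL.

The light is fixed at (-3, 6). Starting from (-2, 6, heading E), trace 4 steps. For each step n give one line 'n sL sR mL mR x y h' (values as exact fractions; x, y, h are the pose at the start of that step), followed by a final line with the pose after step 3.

0 16 16 24 24 -2 6 E
1 160/17 160/17 240/17 240/17 -1 6 E
2 80/13 80/13 120/13 120/13 0 6 E
3 160/37 160/37 240/37 240/37 1 6 E
final 2 6 E

n=0: pose=(-2,6,E); sL=16, sR=16; mL=24, mR=24; mL+mR=48 → advance +1; mR−mL=0 → turn +0·90°
n=1: pose=(-1,6,E); sL=160/17, sR=160/17; mL=240/17, mR=240/17; mL+mR=480/17 → advance +1; mR−mL=0 → turn +0·90°
n=2: pose=(0,6,E); sL=80/13, sR=80/13; mL=120/13, mR=120/13; mL+mR=240/13 → advance +1; mR−mL=0 → turn +0·90°
n=3: pose=(1,6,E); sL=160/37, sR=160/37; mL=240/37, mR=240/37; mL+mR=480/37 → advance +1; mR−mL=0 → turn +0·90°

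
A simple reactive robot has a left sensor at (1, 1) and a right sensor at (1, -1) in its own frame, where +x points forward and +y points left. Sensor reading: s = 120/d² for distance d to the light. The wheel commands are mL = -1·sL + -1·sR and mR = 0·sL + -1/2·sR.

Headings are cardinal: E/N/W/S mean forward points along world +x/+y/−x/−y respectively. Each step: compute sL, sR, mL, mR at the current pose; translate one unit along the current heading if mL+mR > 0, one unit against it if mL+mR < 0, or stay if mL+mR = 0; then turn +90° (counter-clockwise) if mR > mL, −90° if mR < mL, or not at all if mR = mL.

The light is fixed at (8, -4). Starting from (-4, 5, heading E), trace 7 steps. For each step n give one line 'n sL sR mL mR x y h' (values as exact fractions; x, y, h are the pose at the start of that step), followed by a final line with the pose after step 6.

0 120/221 24/37 -9744/8177 -12/37 -4 5 E
1 15/37 30/61 -2025/2257 -15/61 -5 5 N
2 24/49 120/277 -12528/13573 -60/277 -5 4 W
3 12/17 60/109 -2328/1853 -30/109 -4 4 S
4 120/221 24/37 -9744/8177 -12/37 -4 5 E
5 15/37 30/61 -2025/2257 -15/61 -5 5 N
6 24/49 120/277 -12528/13573 -60/277 -5 4 W
final -4 4 S

n=0: pose=(-4,5,E); sL=120/221, sR=24/37; mL=-9744/8177, mR=-12/37; mL+mR=-12396/8177 → advance -1; mR−mL=7092/8177 → turn +1·90°
n=1: pose=(-5,5,N); sL=15/37, sR=30/61; mL=-2025/2257, mR=-15/61; mL+mR=-2580/2257 → advance -1; mR−mL=1470/2257 → turn +1·90°
n=2: pose=(-5,4,W); sL=24/49, sR=120/277; mL=-12528/13573, mR=-60/277; mL+mR=-15468/13573 → advance -1; mR−mL=9588/13573 → turn +1·90°
n=3: pose=(-4,4,S); sL=12/17, sR=60/109; mL=-2328/1853, mR=-30/109; mL+mR=-2838/1853 → advance -1; mR−mL=1818/1853 → turn +1·90°
n=4: pose=(-4,5,E); sL=120/221, sR=24/37; mL=-9744/8177, mR=-12/37; mL+mR=-12396/8177 → advance -1; mR−mL=7092/8177 → turn +1·90°
n=5: pose=(-5,5,N); sL=15/37, sR=30/61; mL=-2025/2257, mR=-15/61; mL+mR=-2580/2257 → advance -1; mR−mL=1470/2257 → turn +1·90°
n=6: pose=(-5,4,W); sL=24/49, sR=120/277; mL=-12528/13573, mR=-60/277; mL+mR=-15468/13573 → advance -1; mR−mL=9588/13573 → turn +1·90°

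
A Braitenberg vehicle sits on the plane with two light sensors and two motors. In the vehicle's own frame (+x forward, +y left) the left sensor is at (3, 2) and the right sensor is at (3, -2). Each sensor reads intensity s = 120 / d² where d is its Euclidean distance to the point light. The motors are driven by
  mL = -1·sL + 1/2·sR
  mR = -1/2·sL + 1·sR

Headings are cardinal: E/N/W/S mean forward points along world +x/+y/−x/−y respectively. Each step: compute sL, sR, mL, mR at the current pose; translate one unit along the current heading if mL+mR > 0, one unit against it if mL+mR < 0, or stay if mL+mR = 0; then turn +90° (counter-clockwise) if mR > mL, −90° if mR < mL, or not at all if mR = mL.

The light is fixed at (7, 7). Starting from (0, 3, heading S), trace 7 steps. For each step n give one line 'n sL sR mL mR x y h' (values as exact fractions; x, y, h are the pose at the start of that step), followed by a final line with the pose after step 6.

n=0: pose=(0,3,S); sL=60/37, sR=12/13; mL=-558/481, mR=54/481; mL+mR=-504/481 → advance -1; mR−mL=612/481 → turn +1·90°
n=1: pose=(0,4,E); sL=120/17, sR=120/41; mL=-3900/697, mR=-420/697; mL+mR=-4320/697 → advance -1; mR−mL=3480/697 → turn +1·90°
n=2: pose=(-1,4,N); sL=6/5, sR=10/3; mL=7/15, mR=41/15; mL+mR=16/5 → advance +1; mR−mL=34/15 → turn +1·90°
n=3: pose=(-1,5,W); sL=120/137, sR=120/121; mL=-6300/16577, mR=9180/16577; mL+mR=2880/16577 → advance +1; mR−mL=15480/16577 → turn +1·90°
n=4: pose=(-2,5,S); sL=60/37, sR=60/73; mL=-3270/2701, mR=30/2701; mL+mR=-3240/2701 → advance -1; mR−mL=3300/2701 → turn +1·90°
n=5: pose=(-2,6,E); sL=120/37, sR=8/3; mL=-212/111, mR=116/111; mL+mR=-32/37 → advance -1; mR−mL=328/111 → turn +1·90°
n=6: pose=(-3,6,N); sL=30/37, sR=30/17; mL=45/629, mR=855/629; mL+mR=900/629 → advance +1; mR−mL=810/629 → turn +1·90°

0 60/37 12/13 -558/481 54/481 0 3 S
1 120/17 120/41 -3900/697 -420/697 0 4 E
2 6/5 10/3 7/15 41/15 -1 4 N
3 120/137 120/121 -6300/16577 9180/16577 -1 5 W
4 60/37 60/73 -3270/2701 30/2701 -2 5 S
5 120/37 8/3 -212/111 116/111 -2 6 E
6 30/37 30/17 45/629 855/629 -3 6 N
final -3 7 W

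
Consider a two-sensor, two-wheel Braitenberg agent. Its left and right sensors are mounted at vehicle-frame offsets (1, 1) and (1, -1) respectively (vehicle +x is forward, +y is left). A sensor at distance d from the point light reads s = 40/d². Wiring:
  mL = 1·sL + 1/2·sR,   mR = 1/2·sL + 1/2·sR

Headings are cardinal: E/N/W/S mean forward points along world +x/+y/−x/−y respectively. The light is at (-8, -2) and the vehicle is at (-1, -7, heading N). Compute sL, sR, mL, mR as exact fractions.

left sensor world pos  = (-2, -6); dL² = 52
right sensor world pos = (0, -6); dR² = 80
sL = 40/52 = 10/13
sR = 40/80 = 1/2
mL = 1·sL + 1/2·sR = 53/52
mR = 1/2·sL + 1/2·sR = 33/52

10/13 1/2 53/52 33/52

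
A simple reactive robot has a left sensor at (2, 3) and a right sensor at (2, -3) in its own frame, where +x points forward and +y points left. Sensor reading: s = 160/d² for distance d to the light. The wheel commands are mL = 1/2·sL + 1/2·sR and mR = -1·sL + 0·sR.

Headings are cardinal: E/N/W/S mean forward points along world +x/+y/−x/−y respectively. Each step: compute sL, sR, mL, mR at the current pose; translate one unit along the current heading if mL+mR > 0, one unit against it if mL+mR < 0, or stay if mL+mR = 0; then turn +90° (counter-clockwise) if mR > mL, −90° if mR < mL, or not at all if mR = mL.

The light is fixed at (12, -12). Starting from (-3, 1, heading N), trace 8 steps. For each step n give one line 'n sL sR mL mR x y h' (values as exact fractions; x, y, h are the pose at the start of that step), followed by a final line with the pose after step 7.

n=0: pose=(-3,1,N); sL=160/549, sR=160/369; mL=2720/7503, mR=-160/549; mL+mR=1600/22509 → advance +1; mR−mL=-14720/22509 → turn -1·90°
n=1: pose=(-3,2,E); sL=80/229, sR=16/29; mL=2992/6641, mR=-80/229; mL+mR=672/6641 → advance +1; mR−mL=-5312/6641 → turn -1·90°
n=2: pose=(-2,2,S); sL=32/53, sR=160/433; mL=11168/22949, mR=-32/53; mL+mR=-2688/22949 → advance -1; mR−mL=-25024/22949 → turn -1·90°
n=3: pose=(-2,3,W); sL=2/5, sR=8/29; mL=49/145, mR=-2/5; mL+mR=-9/145 → advance -1; mR−mL=-107/145 → turn -1·90°
n=4: pose=(-1,3,N); sL=32/109, sR=160/389; mL=14944/42401, mR=-32/109; mL+mR=2496/42401 → advance +1; mR−mL=-27392/42401 → turn -1·90°
n=5: pose=(-1,4,E); sL=80/241, sR=16/29; mL=3088/6989, mR=-80/241; mL+mR=768/6989 → advance +1; mR−mL=-5408/6989 → turn -1·90°
n=6: pose=(0,4,S); sL=160/277, sR=160/421; mL=55840/116617, mR=-160/277; mL+mR=-11520/116617 → advance -1; mR−mL=-123200/116617 → turn -1·90°
n=7: pose=(0,5,W); sL=20/49, sR=40/149; mL=2470/7301, mR=-20/49; mL+mR=-510/7301 → advance -1; mR−mL=-5450/7301 → turn -1·90°

0 160/549 160/369 2720/7503 -160/549 -3 1 N
1 80/229 16/29 2992/6641 -80/229 -3 2 E
2 32/53 160/433 11168/22949 -32/53 -2 2 S
3 2/5 8/29 49/145 -2/5 -2 3 W
4 32/109 160/389 14944/42401 -32/109 -1 3 N
5 80/241 16/29 3088/6989 -80/241 -1 4 E
6 160/277 160/421 55840/116617 -160/277 0 4 S
7 20/49 40/149 2470/7301 -20/49 0 5 W
final 1 5 N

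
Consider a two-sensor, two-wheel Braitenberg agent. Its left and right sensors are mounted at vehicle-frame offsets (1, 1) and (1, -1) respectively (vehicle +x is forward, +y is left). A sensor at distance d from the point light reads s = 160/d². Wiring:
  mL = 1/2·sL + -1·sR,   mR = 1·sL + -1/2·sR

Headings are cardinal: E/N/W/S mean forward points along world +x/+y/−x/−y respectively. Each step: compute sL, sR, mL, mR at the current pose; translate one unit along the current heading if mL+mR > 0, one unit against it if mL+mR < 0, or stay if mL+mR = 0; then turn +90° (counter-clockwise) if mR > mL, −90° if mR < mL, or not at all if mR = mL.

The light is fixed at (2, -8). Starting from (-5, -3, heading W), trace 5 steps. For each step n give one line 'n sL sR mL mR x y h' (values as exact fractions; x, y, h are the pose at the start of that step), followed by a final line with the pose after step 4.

0 2 8/5 -3/5 6/5 -5 -3 W
1 32/13 160/97 -528/1261 2064/1261 -6 -3 S
2 80/37 80/29 -1800/1073 840/1073 -6 -4 E
3 32/25 160/89 -2576/2225 848/2225 -7 -4 N
4 20/13 40/29 -230/377 320/377 -7 -5 W
final -8 -5 S

n=0: pose=(-5,-3,W); sL=2, sR=8/5; mL=-3/5, mR=6/5; mL+mR=3/5 → advance +1; mR−mL=9/5 → turn +1·90°
n=1: pose=(-6,-3,S); sL=32/13, sR=160/97; mL=-528/1261, mR=2064/1261; mL+mR=1536/1261 → advance +1; mR−mL=2592/1261 → turn +1·90°
n=2: pose=(-6,-4,E); sL=80/37, sR=80/29; mL=-1800/1073, mR=840/1073; mL+mR=-960/1073 → advance -1; mR−mL=2640/1073 → turn +1·90°
n=3: pose=(-7,-4,N); sL=32/25, sR=160/89; mL=-2576/2225, mR=848/2225; mL+mR=-1728/2225 → advance -1; mR−mL=3424/2225 → turn +1·90°
n=4: pose=(-7,-5,W); sL=20/13, sR=40/29; mL=-230/377, mR=320/377; mL+mR=90/377 → advance +1; mR−mL=550/377 → turn +1·90°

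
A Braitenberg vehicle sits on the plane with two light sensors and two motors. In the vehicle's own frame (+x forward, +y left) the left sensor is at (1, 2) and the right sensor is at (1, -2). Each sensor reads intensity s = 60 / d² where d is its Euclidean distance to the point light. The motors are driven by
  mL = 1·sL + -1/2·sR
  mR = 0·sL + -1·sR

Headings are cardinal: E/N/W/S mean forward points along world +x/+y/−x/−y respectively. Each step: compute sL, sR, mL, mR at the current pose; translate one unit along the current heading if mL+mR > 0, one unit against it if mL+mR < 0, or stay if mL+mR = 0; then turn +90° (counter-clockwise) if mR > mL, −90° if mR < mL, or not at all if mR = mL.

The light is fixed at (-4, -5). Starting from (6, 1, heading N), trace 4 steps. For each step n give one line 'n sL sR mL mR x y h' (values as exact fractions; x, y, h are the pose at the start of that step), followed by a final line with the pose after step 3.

n=0: pose=(6,1,N); sL=60/113, sR=60/193; mL=8190/21809, mR=-60/193; mL+mR=1410/21809 → advance +1; mR−mL=-14970/21809 → turn -1·90°
n=1: pose=(6,2,E); sL=30/101, sR=30/73; mL=675/7373, mR=-30/73; mL+mR=-2355/7373 → advance -1; mR−mL=-3705/7373 → turn -1·90°
n=2: pose=(5,2,S); sL=60/157, sR=12/17; mL=78/2669, mR=-12/17; mL+mR=-1806/2669 → advance -1; mR−mL=-1962/2669 → turn -1·90°
n=3: pose=(5,3,W); sL=3/5, sR=15/41; mL=171/410, mR=-15/41; mL+mR=21/410 → advance +1; mR−mL=-321/410 → turn -1·90°

0 60/113 60/193 8190/21809 -60/193 6 1 N
1 30/101 30/73 675/7373 -30/73 6 2 E
2 60/157 12/17 78/2669 -12/17 5 2 S
3 3/5 15/41 171/410 -15/41 5 3 W
final 4 3 N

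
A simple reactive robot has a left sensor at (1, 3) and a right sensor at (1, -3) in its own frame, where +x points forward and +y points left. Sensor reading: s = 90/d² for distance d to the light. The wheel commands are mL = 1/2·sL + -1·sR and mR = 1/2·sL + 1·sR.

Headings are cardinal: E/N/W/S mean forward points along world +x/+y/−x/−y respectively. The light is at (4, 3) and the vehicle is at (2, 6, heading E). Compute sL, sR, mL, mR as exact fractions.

90/37 90 -3285/37 3375/37

left sensor world pos  = (3, 9); dL² = 37
right sensor world pos = (3, 3); dR² = 1
sL = 90/37 = 90/37
sR = 90/1 = 90
mL = 1/2·sL + -1·sR = -3285/37
mR = 1/2·sL + 1·sR = 3375/37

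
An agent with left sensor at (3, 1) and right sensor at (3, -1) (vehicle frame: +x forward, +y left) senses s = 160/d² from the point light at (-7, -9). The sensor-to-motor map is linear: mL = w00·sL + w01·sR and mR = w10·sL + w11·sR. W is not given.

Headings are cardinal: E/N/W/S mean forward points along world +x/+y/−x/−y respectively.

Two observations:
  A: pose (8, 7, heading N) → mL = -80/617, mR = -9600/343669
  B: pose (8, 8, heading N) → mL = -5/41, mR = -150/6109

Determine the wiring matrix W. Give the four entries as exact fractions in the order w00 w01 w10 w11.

0 -1/2 -1 1

obs A: pose=(8,7,N) → sL=160/557, sR=160/617, mL=-80/617, mR=-9600/343669
obs B: pose=(8,8,N) → sL=40/149, sR=10/41, mL=-5/41, mR=-150/6109
sensor matrix S = [[160/557, 160/617], [40/149, 10/41]]; det S = 936000/2099473921
solve [mL_A; mL_B] = S·[w00; w01] and [mR_A; mR_B] = S·[w10; w11]:
  w00 = 0, w01 = -1/2, w10 = -1, w11 = 1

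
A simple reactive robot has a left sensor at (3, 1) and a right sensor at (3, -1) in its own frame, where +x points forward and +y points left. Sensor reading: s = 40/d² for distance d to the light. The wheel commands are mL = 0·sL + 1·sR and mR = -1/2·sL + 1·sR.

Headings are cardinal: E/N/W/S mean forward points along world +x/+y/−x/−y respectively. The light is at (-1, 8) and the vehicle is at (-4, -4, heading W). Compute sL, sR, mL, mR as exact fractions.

8/41 40/157 40/157 1012/6437

left sensor world pos  = (-7, -5); dL² = 205
right sensor world pos = (-7, -3); dR² = 157
sL = 40/205 = 8/41
sR = 40/157 = 40/157
mL = 0·sL + 1·sR = 40/157
mR = -1/2·sL + 1·sR = 1012/6437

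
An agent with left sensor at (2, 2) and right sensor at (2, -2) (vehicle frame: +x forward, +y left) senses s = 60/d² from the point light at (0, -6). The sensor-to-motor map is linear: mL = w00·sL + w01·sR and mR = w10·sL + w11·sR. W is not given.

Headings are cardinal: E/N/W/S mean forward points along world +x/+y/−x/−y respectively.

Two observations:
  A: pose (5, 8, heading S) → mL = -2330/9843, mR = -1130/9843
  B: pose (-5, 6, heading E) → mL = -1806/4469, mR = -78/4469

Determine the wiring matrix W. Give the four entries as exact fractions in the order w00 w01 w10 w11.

obs A: pose=(5,8,S) → sL=60/193, sR=20/51, mL=-2330/9843, mR=-1130/9843
obs B: pose=(-5,6,E) → sL=12/41, sR=60/109, mL=-1806/4469, mR=-78/4469
sensor matrix S = [[60/193, 20/51], [12/41, 60/109]]; det S = 826240/14662789
solve [mL_A; mL_B] = S·[w00; w01] and [mR_A; mR_B] = S·[w10; w11]:
  w00 = 1/2, w01 = -1, w10 = -1, w11 = 1/2

1/2 -1 -1 1/2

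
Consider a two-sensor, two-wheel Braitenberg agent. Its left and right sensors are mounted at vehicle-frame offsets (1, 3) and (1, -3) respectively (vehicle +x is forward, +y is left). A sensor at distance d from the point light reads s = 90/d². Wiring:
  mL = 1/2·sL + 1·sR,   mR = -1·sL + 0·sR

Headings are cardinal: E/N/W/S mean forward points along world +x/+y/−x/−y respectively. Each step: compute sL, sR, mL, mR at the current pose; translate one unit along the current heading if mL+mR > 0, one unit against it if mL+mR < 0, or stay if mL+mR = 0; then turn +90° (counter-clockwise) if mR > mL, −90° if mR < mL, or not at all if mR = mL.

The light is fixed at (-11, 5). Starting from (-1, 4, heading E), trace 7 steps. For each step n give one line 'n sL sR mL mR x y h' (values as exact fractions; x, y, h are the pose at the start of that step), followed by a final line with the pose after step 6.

0 18/25 90/137 3483/3425 -18/25 -1 4 E
1 9/20 45/34 1053/680 -9/20 0 4 S
2 18/25 90/101 3159/2525 -18/25 0 3 W
3 9/5 9/17 243/170 -9/5 -1 3 N
4 90/121 90/157 17955/18997 -90/121 -1 2 E
5 45/106 9/8 567/424 -45/106 0 2 S
6 90/149 90/101 17955/15049 -90/149 0 1 W
final -1 1 N

n=0: pose=(-1,4,E); sL=18/25, sR=90/137; mL=3483/3425, mR=-18/25; mL+mR=1017/3425 → advance +1; mR−mL=-5949/3425 → turn -1·90°
n=1: pose=(0,4,S); sL=9/20, sR=45/34; mL=1053/680, mR=-9/20; mL+mR=747/680 → advance +1; mR−mL=-1359/680 → turn -1·90°
n=2: pose=(0,3,W); sL=18/25, sR=90/101; mL=3159/2525, mR=-18/25; mL+mR=1341/2525 → advance +1; mR−mL=-4977/2525 → turn -1·90°
n=3: pose=(-1,3,N); sL=9/5, sR=9/17; mL=243/170, mR=-9/5; mL+mR=-63/170 → advance -1; mR−mL=-549/170 → turn -1·90°
n=4: pose=(-1,2,E); sL=90/121, sR=90/157; mL=17955/18997, mR=-90/121; mL+mR=3825/18997 → advance +1; mR−mL=-32085/18997 → turn -1·90°
n=5: pose=(0,2,S); sL=45/106, sR=9/8; mL=567/424, mR=-45/106; mL+mR=387/424 → advance +1; mR−mL=-747/424 → turn -1·90°
n=6: pose=(0,1,W); sL=90/149, sR=90/101; mL=17955/15049, mR=-90/149; mL+mR=8865/15049 → advance +1; mR−mL=-27045/15049 → turn -1·90°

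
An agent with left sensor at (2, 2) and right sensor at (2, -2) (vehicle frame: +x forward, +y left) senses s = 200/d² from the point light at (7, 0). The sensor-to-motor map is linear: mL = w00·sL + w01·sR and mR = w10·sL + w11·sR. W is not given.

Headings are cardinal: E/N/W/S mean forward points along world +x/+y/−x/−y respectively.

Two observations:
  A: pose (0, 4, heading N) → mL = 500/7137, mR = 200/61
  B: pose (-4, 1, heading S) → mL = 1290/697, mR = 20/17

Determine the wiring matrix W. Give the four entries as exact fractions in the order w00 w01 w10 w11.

obs A: pose=(0,4,N) → sL=200/117, sR=200/61, mL=500/7137, mR=200/61
obs B: pose=(-4,1,S) → sL=100/41, sR=20/17, mL=1290/697, mR=20/17
sensor matrix S = [[200/117, 200/61], [100/41, 20/17]]; det S = -29776000/4974489
solve [mL_A; mL_B] = S·[w00; w01] and [mR_A; mR_B] = S·[w10; w11]:
  w00 = 1, w01 = -1/2, w10 = 0, w11 = 1

1 -1/2 0 1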